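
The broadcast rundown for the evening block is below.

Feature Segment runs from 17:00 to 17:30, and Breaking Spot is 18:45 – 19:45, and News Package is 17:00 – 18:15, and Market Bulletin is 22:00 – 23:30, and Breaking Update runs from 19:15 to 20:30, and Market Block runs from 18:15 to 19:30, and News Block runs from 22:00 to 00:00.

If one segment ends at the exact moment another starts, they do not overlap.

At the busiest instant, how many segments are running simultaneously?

3

Sort all start/end points and keep a running count:
17:00 start Feature Segment → 1
17:00 start News Package → 2
17:30 end Feature Segment → 1
18:15 end News Package → 0
18:15 start Market Block → 1
18:45 start Breaking Spot → 2
19:15 start Breaking Update → 3
19:30 end Market Block → 2
19:45 end Breaking Spot → 1
20:30 end Breaking Update → 0
22:00 start Market Bulletin → 1
22:00 start News Block → 2
23:30 end Market Bulletin → 1
00:00 end News Block → 0
Peak is 3, at 19:15 (Breaking Spot, Breaking Update, Market Block).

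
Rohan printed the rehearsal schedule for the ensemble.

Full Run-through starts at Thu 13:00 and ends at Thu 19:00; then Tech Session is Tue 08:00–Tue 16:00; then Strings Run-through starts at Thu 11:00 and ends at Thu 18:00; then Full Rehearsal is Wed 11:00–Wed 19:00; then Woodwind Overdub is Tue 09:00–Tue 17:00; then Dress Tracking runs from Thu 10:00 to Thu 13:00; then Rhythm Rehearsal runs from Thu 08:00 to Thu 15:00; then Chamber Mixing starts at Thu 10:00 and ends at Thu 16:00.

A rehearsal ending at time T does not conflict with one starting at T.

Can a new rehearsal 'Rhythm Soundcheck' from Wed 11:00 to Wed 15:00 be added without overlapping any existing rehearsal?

Tech Session: ends Tue 16:00 at or before Rhythm Soundcheck starts Wed 11:00 → clear.
Woodwind Overdub: ends Tue 17:00 at or before Rhythm Soundcheck starts Wed 11:00 → clear.
Full Rehearsal: starts Wed 11:00 before Rhythm Soundcheck ends Wed 15:00, and ends Wed 19:00 after Rhythm Soundcheck starts Wed 11:00 → overlap.
Rhythm Rehearsal: starts Thu 08:00 at or after Rhythm Soundcheck ends Wed 15:00 → clear.
Chamber Mixing: starts Thu 10:00 at or after Rhythm Soundcheck ends Wed 15:00 → clear.
Dress Tracking: starts Thu 10:00 at or after Rhythm Soundcheck ends Wed 15:00 → clear.
Strings Run-through: starts Thu 11:00 at or after Rhythm Soundcheck ends Wed 15:00 → clear.
Full Run-through: starts Thu 13:00 at or after Rhythm Soundcheck ends Wed 15:00 → clear.
Rhythm Soundcheck overlaps Full Rehearsal.

No — it overlaps Full Rehearsal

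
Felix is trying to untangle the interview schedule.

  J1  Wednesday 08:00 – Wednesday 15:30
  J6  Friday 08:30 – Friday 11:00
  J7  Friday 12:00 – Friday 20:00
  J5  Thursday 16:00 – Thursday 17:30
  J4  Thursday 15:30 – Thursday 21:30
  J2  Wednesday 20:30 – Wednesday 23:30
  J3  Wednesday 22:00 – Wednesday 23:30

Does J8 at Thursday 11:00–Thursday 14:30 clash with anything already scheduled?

No — it doesn't clash with anything

J1: ends Wednesday 15:30 at or before J8 starts Thursday 11:00 → clear.
J2: ends Wednesday 23:30 at or before J8 starts Thursday 11:00 → clear.
J3: ends Wednesday 23:30 at or before J8 starts Thursday 11:00 → clear.
J4: starts Thursday 15:30 at or after J8 ends Thursday 14:30 → clear.
J5: starts Thursday 16:00 at or after J8 ends Thursday 14:30 → clear.
J6: starts Friday 08:30 at or after J8 ends Thursday 14:30 → clear.
J7: starts Friday 12:00 at or after J8 ends Thursday 14:30 → clear.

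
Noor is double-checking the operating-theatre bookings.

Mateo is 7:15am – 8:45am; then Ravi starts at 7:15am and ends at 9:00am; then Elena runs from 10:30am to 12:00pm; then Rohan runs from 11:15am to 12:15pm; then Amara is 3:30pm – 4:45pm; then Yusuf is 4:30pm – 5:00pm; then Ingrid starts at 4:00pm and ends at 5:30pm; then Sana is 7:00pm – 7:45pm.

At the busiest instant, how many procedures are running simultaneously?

Sort all start/end points and keep a running count:
7:15am start Mateo → 1
7:15am start Ravi → 2
8:45am end Mateo → 1
9:00am end Ravi → 0
10:30am start Elena → 1
11:15am start Rohan → 2
12:00pm end Elena → 1
12:15pm end Rohan → 0
3:30pm start Amara → 1
4:00pm start Ingrid → 2
4:30pm start Yusuf → 3
4:45pm end Amara → 2
5:00pm end Yusuf → 1
5:30pm end Ingrid → 0
7:00pm start Sana → 1
7:45pm end Sana → 0
Peak is 3, at 4:30pm (Amara, Ingrid, Yusuf).

3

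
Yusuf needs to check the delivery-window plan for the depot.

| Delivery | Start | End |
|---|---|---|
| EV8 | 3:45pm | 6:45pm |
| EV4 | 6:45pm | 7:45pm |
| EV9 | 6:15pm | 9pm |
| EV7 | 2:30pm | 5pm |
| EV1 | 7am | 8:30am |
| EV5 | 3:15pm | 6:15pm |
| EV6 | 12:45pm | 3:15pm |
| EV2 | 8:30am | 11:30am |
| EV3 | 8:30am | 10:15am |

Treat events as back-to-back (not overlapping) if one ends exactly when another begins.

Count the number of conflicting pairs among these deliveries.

7

Two intervals overlap when each starts before the other ends.
Sorted by start: EV1, EV2, EV3, EV6, EV7, EV5, EV8, EV9, EV4.
EV2 starts exactly when EV1 ends (back-to-back, no overlap); EV1 is clear from here.
EV3 starts before EV2 ends → EV2 and EV3 overlap.
EV6 starts after EV2 ends; EV2 is clear from here.
EV6 starts after EV3 ends; EV3 is clear from here.
EV7 starts before EV6 ends → EV6 and EV7 overlap.
EV5 starts exactly when EV6 ends (back-to-back, no overlap); EV6 is clear from here.
EV5 starts before EV7 ends → EV7 and EV5 overlap.
EV8 starts before EV7 ends → EV7 and EV8 overlap.
EV9 starts after EV7 ends; EV7 is clear from here.
EV8 starts before EV5 ends → EV5 and EV8 overlap.
EV9 starts exactly when EV5 ends (back-to-back, no overlap); EV5 is clear from here.
EV9 starts before EV8 ends → EV8 and EV9 overlap.
EV4 starts exactly when EV8 ends (back-to-back, no overlap).
EV4 starts before EV9 ends → EV9 and EV4 overlap.
Overlapping pairs: EV2 & EV3, EV4 & EV9, EV5 & EV7, EV5 & EV8, EV6 & EV7, EV7 & EV8, EV8 & EV9 — 7 in total.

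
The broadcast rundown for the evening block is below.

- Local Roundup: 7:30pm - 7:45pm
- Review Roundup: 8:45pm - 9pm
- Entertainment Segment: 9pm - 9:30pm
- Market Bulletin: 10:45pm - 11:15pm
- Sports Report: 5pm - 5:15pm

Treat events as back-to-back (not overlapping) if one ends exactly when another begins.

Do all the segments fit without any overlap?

Yes

Sorted by start: Sports Report, Local Roundup, Review Roundup, Entertainment Segment, Market Bulletin.
Local Roundup starts after Sports Report ends, so Sports Report has no further overlaps.
Review Roundup starts after Local Roundup ends, so Local Roundup has no further overlaps.
Entertainment Segment starts exactly when Review Roundup ends (back-to-back, no overlap), so Review Roundup has no further overlaps.
Market Bulletin starts after Entertainment Segment ends.
Every pair is clear; the schedule has no overlaps.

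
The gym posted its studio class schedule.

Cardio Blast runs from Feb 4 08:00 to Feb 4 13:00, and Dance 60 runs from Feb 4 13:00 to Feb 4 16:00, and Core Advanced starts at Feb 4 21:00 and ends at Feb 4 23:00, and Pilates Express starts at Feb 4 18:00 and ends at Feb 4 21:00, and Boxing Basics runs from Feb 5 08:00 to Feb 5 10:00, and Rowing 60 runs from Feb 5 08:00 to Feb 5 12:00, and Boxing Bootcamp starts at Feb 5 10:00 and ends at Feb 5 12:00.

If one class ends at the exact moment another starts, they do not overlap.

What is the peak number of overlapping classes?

2

Sweep the timeline, counting +1 at each start and −1 at each end (ends before starts at a tie):
Feb 4 08:00 start Cardio Blast → 1
Feb 4 13:00 end Cardio Blast → 0
Feb 4 13:00 start Dance 60 → 1
Feb 4 16:00 end Dance 60 → 0
Feb 4 18:00 start Pilates Express → 1
Feb 4 21:00 end Pilates Express → 0
Feb 4 21:00 start Core Advanced → 1
Feb 4 23:00 end Core Advanced → 0
Feb 5 08:00 start Boxing Basics → 1
Feb 5 08:00 start Rowing 60 → 2
Feb 5 10:00 end Boxing Basics → 1
Feb 5 10:00 start Boxing Bootcamp → 2
Feb 5 12:00 end Boxing Bootcamp → 1
Feb 5 12:00 end Rowing 60 → 0
Peak is 2, at Feb 5 08:00 (Boxing Basics, Rowing 60).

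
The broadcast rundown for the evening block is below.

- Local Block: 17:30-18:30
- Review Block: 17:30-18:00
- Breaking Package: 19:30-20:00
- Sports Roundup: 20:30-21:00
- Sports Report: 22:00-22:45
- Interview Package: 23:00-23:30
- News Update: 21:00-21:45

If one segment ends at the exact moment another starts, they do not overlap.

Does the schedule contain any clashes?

Yes

Sorted by start: Local Block, Review Block, Breaking Package, Sports Roundup, News Update, Sports Report, Interview Package.
Review Block starts before Local Block ends → Local Block and Review Block overlap.
That's a conflict, so the schedule is not conflict-free.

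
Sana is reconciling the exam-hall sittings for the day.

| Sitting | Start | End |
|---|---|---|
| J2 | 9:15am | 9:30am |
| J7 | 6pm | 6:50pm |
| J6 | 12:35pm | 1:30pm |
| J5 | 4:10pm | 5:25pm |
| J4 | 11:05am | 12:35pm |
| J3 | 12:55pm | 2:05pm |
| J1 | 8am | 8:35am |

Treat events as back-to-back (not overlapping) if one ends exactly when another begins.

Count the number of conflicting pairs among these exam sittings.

Sorted by start: J1, J2, J4, J6, J3, J5, J7.
J2 starts after J1 ends — done with J1.
J4 starts after J2 ends — done with J2.
J6 starts exactly when J4 ends (back-to-back, no overlap) — done with J4.
J3 starts before J6 ends → J6 and J3 overlap.
J5 starts after J6 ends — done with J6.
J5 starts after J3 ends — done with J3.
J7 starts after J5 ends.
Overlapping pairs: J3 & J6 — 1 in total.

1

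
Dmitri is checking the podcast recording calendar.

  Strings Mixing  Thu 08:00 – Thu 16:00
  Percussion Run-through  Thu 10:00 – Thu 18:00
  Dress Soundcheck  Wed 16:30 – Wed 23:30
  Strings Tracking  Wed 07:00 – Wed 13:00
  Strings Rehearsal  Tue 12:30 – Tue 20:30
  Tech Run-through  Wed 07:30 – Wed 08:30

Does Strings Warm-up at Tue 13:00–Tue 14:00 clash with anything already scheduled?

Strings Rehearsal: starts Tue 12:30 before Strings Warm-up ends Tue 14:00, and ends Tue 20:30 after Strings Warm-up starts Tue 13:00 → overlap.
Strings Tracking: starts Wed 07:00 at or after Strings Warm-up ends Tue 14:00 → clear.
Tech Run-through: starts Wed 07:30 at or after Strings Warm-up ends Tue 14:00 → clear.
Dress Soundcheck: starts Wed 16:30 at or after Strings Warm-up ends Tue 14:00 → clear.
Strings Mixing: starts Thu 08:00 at or after Strings Warm-up ends Tue 14:00 → clear.
Percussion Run-through: starts Thu 10:00 at or after Strings Warm-up ends Tue 14:00 → clear.
Strings Warm-up overlaps Strings Rehearsal.

Yes — it overlaps Strings Rehearsal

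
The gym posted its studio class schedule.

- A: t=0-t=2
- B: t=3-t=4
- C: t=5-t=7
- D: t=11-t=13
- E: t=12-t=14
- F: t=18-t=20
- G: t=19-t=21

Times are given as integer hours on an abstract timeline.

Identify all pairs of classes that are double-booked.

Check each pair: they overlap iff neither finishes before the other starts.
Sorted by start: A, B, C, D, E, F, G.
B starts after A ends, so nothing later overlaps A either.
C starts after B ends, so nothing later overlaps B either.
D starts after C ends, so nothing later overlaps C either.
E starts before D ends → D and E overlap.
F starts after D ends, so nothing later overlaps D either.
F starts after E ends, so nothing later overlaps E either.
G starts before F ends → F and G overlap.

D & E, F & G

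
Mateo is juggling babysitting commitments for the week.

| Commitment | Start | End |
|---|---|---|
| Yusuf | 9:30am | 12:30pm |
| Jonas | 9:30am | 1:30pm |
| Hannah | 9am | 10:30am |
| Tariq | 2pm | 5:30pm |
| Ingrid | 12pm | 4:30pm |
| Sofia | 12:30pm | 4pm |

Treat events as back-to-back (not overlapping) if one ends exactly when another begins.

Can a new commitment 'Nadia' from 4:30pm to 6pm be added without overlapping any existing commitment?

No — it overlaps Tariq

Hannah: ends 10:30am at or before Nadia starts 4:30pm → clear.
Yusuf: ends 12:30pm at or before Nadia starts 4:30pm → clear.
Jonas: ends 1:30pm at or before Nadia starts 4:30pm → clear.
Ingrid: ends 4:30pm at or before Nadia starts 4:30pm → clear.
Sofia: ends 4pm at or before Nadia starts 4:30pm → clear.
Tariq: starts 2pm before Nadia ends 6pm, and ends 5:30pm after Nadia starts 4:30pm → overlap.
Nadia overlaps Tariq.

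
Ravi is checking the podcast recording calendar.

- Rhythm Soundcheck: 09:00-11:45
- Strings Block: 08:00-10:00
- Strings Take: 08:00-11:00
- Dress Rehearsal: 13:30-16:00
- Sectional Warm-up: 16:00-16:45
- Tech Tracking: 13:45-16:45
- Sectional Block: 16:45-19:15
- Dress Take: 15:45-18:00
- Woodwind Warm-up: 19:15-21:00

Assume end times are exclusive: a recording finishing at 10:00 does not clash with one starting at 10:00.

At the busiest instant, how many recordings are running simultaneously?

Walk through starts and ends in time order (an end at T is processed before a start at T):
08:00 start Strings Block → 1
08:00 start Strings Take → 2
09:00 start Rhythm Soundcheck → 3
10:00 end Strings Block → 2
11:00 end Strings Take → 1
11:45 end Rhythm Soundcheck → 0
13:30 start Dress Rehearsal → 1
13:45 start Tech Tracking → 2
15:45 start Dress Take → 3
16:00 end Dress Rehearsal → 2
16:00 start Sectional Warm-up → 3
16:45 end Sectional Warm-up → 2
16:45 end Tech Tracking → 1
16:45 start Sectional Block → 2
18:00 end Dress Take → 1
19:15 end Sectional Block → 0
19:15 start Woodwind Warm-up → 1
21:00 end Woodwind Warm-up → 0
Peak is 3, at 09:00 (Rhythm Soundcheck, Strings Block, Strings Take).

3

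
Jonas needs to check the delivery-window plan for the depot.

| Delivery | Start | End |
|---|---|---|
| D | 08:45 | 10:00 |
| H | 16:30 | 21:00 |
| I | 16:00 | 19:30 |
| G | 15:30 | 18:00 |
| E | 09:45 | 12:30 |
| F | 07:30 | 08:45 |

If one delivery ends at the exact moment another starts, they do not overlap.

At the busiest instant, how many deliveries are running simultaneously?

Walk through starts and ends in time order (an end at T is processed before a start at T):
07:30 start F → 1
08:45 end F → 0
08:45 start D → 1
09:45 start E → 2
10:00 end D → 1
12:30 end E → 0
15:30 start G → 1
16:00 start I → 2
16:30 start H → 3
18:00 end G → 2
19:30 end I → 1
21:00 end H → 0
Peak is 3, at 16:30 (G, H, I).

3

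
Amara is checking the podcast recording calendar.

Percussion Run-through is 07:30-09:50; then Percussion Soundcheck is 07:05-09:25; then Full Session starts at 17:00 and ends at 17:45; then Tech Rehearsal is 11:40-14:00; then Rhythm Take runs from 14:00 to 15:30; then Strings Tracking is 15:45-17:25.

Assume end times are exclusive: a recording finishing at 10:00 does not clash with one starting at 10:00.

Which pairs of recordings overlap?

Sorted by start: Percussion Soundcheck, Percussion Run-through, Tech Rehearsal, Rhythm Take, Strings Tracking, Full Session.
Percussion Run-through starts before Percussion Soundcheck ends → Percussion Soundcheck and Percussion Run-through overlap.
Tech Rehearsal starts after Percussion Soundcheck ends; Percussion Soundcheck is clear from here.
Tech Rehearsal starts after Percussion Run-through ends; Percussion Run-through is clear from here.
Rhythm Take starts exactly when Tech Rehearsal ends (back-to-back, no overlap); Tech Rehearsal is clear from here.
Strings Tracking starts after Rhythm Take ends; Rhythm Take is clear from here.
Full Session starts before Strings Tracking ends → Strings Tracking and Full Session overlap.

Full Session & Strings Tracking, Percussion Run-through & Percussion Soundcheck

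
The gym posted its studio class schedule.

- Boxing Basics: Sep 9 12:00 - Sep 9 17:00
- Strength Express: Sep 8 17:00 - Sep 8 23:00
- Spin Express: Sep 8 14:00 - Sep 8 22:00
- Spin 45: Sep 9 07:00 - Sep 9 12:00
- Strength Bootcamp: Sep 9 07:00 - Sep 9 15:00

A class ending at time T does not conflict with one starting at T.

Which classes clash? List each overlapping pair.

Boxing Basics & Strength Bootcamp, Spin 45 & Strength Bootcamp, Spin Express & Strength Express

Sorted by start: Spin Express, Strength Express, Spin 45, Strength Bootcamp, Boxing Basics.
Strength Express starts before Spin Express ends → Spin Express and Strength Express overlap.
Spin 45 starts after Spin Express ends; Spin Express is clear from here.
Spin 45 starts after Strength Express ends; Strength Express is clear from here.
Strength Bootcamp starts before Spin 45 ends → Spin 45 and Strength Bootcamp overlap.
Boxing Basics starts exactly when Spin 45 ends (back-to-back, no overlap).
Boxing Basics starts before Strength Bootcamp ends → Strength Bootcamp and Boxing Basics overlap.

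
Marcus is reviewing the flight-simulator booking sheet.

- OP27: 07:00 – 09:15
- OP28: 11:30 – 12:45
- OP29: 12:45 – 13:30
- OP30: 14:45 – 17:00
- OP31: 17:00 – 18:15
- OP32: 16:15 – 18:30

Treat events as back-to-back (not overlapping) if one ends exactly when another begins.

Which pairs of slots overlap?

OP30 & OP32, OP31 & OP32

Sorted by start: OP27, OP28, OP29, OP30, OP32, OP31.
OP28 starts after OP27 ends — done with OP27.
OP29 starts exactly when OP28 ends (back-to-back, no overlap) — done with OP28.
OP30 starts after OP29 ends — done with OP29.
OP32 starts before OP30 ends → OP30 and OP32 overlap.
OP31 starts exactly when OP30 ends (back-to-back, no overlap).
OP31 starts before OP32 ends → OP32 and OP31 overlap.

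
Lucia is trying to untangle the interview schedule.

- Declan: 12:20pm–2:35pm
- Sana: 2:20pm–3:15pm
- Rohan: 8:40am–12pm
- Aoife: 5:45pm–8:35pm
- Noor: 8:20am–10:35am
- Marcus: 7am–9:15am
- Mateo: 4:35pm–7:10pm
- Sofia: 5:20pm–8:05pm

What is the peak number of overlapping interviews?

3

Sort all start/end points and keep a running count:
7am start Marcus → 1
8:20am start Noor → 2
8:40am start Rohan → 3
9:15am end Marcus → 2
10:35am end Noor → 1
12pm end Rohan → 0
12:20pm start Declan → 1
2:20pm start Sana → 2
2:35pm end Declan → 1
3:15pm end Sana → 0
4:35pm start Mateo → 1
5:20pm start Sofia → 2
5:45pm start Aoife → 3
7:10pm end Mateo → 2
8:05pm end Sofia → 1
8:35pm end Aoife → 0
Peak is 3, at 8:40am (Marcus, Noor, Rohan).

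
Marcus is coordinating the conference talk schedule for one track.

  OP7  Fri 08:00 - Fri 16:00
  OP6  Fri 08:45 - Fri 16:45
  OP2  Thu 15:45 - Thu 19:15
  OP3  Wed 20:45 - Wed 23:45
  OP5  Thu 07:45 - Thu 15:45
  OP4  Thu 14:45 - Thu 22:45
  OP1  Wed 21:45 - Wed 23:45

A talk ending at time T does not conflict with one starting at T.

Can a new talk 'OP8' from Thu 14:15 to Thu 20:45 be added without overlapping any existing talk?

No — it overlaps OP2, OP4, OP5

OP3: ends Wed 23:45 at or before OP8 starts Thu 14:15 → clear.
OP1: ends Wed 23:45 at or before OP8 starts Thu 14:15 → clear.
OP5: starts Thu 07:45 before OP8 ends Thu 20:45, and ends Thu 15:45 after OP8 starts Thu 14:15 → overlap.
OP4: starts Thu 14:45 before OP8 ends Thu 20:45, and ends Thu 22:45 after OP8 starts Thu 14:15 → overlap.
OP2: starts Thu 15:45 before OP8 ends Thu 20:45, and ends Thu 19:15 after OP8 starts Thu 14:15 → overlap.
OP7: starts Fri 08:00 at or after OP8 ends Thu 20:45 → clear.
OP6: starts Fri 08:45 at or after OP8 ends Thu 20:45 → clear.
OP8 overlaps OP2, OP4, OP5.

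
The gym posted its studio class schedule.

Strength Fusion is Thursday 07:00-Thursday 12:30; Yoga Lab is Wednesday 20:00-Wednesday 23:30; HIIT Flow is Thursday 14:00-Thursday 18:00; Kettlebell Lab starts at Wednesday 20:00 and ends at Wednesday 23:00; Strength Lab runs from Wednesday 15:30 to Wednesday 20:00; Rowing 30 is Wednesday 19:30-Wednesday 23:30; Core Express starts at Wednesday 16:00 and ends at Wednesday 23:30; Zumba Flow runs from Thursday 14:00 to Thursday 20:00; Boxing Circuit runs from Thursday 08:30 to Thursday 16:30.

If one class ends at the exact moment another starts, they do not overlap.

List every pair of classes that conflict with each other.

Sorted by start: Strength Lab, Core Express, Rowing 30, Yoga Lab, Kettlebell Lab, Strength Fusion, Boxing Circuit, HIIT Flow, Zumba Flow.
Core Express starts before Strength Lab ends → Strength Lab and Core Express overlap.
Rowing 30 starts before Strength Lab ends → Strength Lab and Rowing 30 overlap.
Yoga Lab starts exactly when Strength Lab ends (back-to-back, no overlap) — done with Strength Lab.
Rowing 30 starts before Core Express ends → Core Express and Rowing 30 overlap.
Yoga Lab starts before Core Express ends → Core Express and Yoga Lab overlap.
Kettlebell Lab starts before Core Express ends → Core Express and Kettlebell Lab overlap.
Strength Fusion starts after Core Express ends — done with Core Express.
Yoga Lab starts before Rowing 30 ends → Rowing 30 and Yoga Lab overlap.
Kettlebell Lab starts before Rowing 30 ends → Rowing 30 and Kettlebell Lab overlap.
Strength Fusion starts after Rowing 30 ends — done with Rowing 30.
Kettlebell Lab starts before Yoga Lab ends → Yoga Lab and Kettlebell Lab overlap.
Strength Fusion starts after Yoga Lab ends — done with Yoga Lab.
Strength Fusion starts after Kettlebell Lab ends — done with Kettlebell Lab.
Boxing Circuit starts before Strength Fusion ends → Strength Fusion and Boxing Circuit overlap.
HIIT Flow starts after Strength Fusion ends — done with Strength Fusion.
HIIT Flow starts before Boxing Circuit ends → Boxing Circuit and HIIT Flow overlap.
Zumba Flow starts before Boxing Circuit ends → Boxing Circuit and Zumba Flow overlap.
Zumba Flow starts before HIIT Flow ends → HIIT Flow and Zumba Flow overlap.

Boxing Circuit & HIIT Flow, Boxing Circuit & Strength Fusion, Boxing Circuit & Zumba Flow, Core Express & Kettlebell Lab, Core Express & Rowing 30, Core Express & Strength Lab, Core Express & Yoga Lab, HIIT Flow & Zumba Flow, Kettlebell Lab & Rowing 30, Kettlebell Lab & Yoga Lab, Rowing 30 & Strength Lab, Rowing 30 & Yoga Lab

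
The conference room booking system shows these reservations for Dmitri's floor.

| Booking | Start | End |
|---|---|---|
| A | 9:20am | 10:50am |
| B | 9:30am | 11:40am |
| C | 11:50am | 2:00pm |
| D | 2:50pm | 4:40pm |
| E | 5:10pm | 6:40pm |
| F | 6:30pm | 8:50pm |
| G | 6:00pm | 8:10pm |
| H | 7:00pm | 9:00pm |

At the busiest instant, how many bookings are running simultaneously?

Walk through starts and ends in time order (an end at T is processed before a start at T):
9:20am start A → 1
9:30am start B → 2
10:50am end A → 1
11:40am end B → 0
11:50am start C → 1
2:00pm end C → 0
2:50pm start D → 1
4:40pm end D → 0
5:10pm start E → 1
6:00pm start G → 2
6:30pm start F → 3
6:40pm end E → 2
7:00pm start H → 3
8:10pm end G → 2
8:50pm end F → 1
9:00pm end H → 0
Peak is 3, at 6:30pm (E, F, G).

3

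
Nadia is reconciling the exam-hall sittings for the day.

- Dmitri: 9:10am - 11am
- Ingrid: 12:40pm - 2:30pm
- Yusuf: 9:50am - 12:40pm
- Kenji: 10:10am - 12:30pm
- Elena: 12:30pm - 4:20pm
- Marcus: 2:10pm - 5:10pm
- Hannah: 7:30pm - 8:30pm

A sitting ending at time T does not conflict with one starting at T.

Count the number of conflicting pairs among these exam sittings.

7

Sorted by start: Dmitri, Yusuf, Kenji, Elena, Ingrid, Marcus, Hannah.
Yusuf starts before Dmitri ends → Dmitri and Yusuf overlap.
Kenji starts before Dmitri ends → Dmitri and Kenji overlap.
Elena starts after Dmitri ends, so nothing later overlaps Dmitri either.
Kenji starts before Yusuf ends → Yusuf and Kenji overlap.
Elena starts before Yusuf ends → Yusuf and Elena overlap.
Ingrid starts exactly when Yusuf ends (back-to-back, no overlap), so nothing later overlaps Yusuf either.
Elena starts exactly when Kenji ends (back-to-back, no overlap), so nothing later overlaps Kenji either.
Ingrid starts before Elena ends → Elena and Ingrid overlap.
Marcus starts before Elena ends → Elena and Marcus overlap.
Hannah starts after Elena ends.
Marcus starts before Ingrid ends → Ingrid and Marcus overlap.
Hannah starts after Ingrid ends.
Hannah starts after Marcus ends.
Overlapping pairs: Dmitri & Kenji, Dmitri & Yusuf, Elena & Ingrid, Elena & Marcus, Elena & Yusuf, Ingrid & Marcus, Kenji & Yusuf — 7 in total.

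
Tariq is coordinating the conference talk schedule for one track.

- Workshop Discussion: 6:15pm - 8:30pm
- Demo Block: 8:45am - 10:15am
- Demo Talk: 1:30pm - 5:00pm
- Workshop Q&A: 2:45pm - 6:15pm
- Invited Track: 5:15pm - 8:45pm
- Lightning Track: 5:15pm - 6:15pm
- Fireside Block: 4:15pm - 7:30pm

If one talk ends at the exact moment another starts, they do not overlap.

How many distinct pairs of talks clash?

Two intervals overlap when each starts before the other ends.
Sorted by start: Demo Block, Demo Talk, Workshop Q&A, Fireside Block, Invited Track, Lightning Track, Workshop Discussion.
Demo Talk starts after Demo Block ends — done with Demo Block.
Workshop Q&A starts before Demo Talk ends → Demo Talk and Workshop Q&A overlap.
Fireside Block starts before Demo Talk ends → Demo Talk and Fireside Block overlap.
Invited Track starts after Demo Talk ends — done with Demo Talk.
Fireside Block starts before Workshop Q&A ends → Workshop Q&A and Fireside Block overlap.
Invited Track starts before Workshop Q&A ends → Workshop Q&A and Invited Track overlap.
Lightning Track starts before Workshop Q&A ends → Workshop Q&A and Lightning Track overlap.
Workshop Discussion starts exactly when Workshop Q&A ends (back-to-back, no overlap).
Invited Track starts before Fireside Block ends → Fireside Block and Invited Track overlap.
Lightning Track starts before Fireside Block ends → Fireside Block and Lightning Track overlap.
Workshop Discussion starts before Fireside Block ends → Fireside Block and Workshop Discussion overlap.
Lightning Track starts before Invited Track ends → Invited Track and Lightning Track overlap.
Workshop Discussion starts before Invited Track ends → Invited Track and Workshop Discussion overlap.
Workshop Discussion starts exactly when Lightning Track ends (back-to-back, no overlap).
Overlapping pairs: Demo Talk & Fireside Block, Demo Talk & Workshop Q&A, Fireside Block & Invited Track, Fireside Block & Lightning Track, Fireside Block & Workshop Discussion, Fireside Block & Workshop Q&A, Invited Track & Lightning Track, Invited Track & Workshop Discussion, Invited Track & Workshop Q&A, Lightning Track & Workshop Q&A — 10 in total.

10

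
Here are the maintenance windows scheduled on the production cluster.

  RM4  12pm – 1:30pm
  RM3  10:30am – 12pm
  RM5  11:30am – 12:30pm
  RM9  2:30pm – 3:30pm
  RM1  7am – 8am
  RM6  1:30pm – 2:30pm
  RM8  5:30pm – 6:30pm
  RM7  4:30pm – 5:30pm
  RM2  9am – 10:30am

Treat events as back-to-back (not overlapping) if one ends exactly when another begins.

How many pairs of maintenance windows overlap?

2

Sorted by start: RM1, RM2, RM3, RM5, RM4, RM6, RM9, RM7, RM8.
RM2 starts after RM1 ends — done with RM1.
RM3 starts exactly when RM2 ends (back-to-back, no overlap) — done with RM2.
RM5 starts before RM3 ends → RM3 and RM5 overlap.
RM4 starts exactly when RM3 ends (back-to-back, no overlap) — done with RM3.
RM4 starts before RM5 ends → RM5 and RM4 overlap.
RM6 starts after RM5 ends — done with RM5.
RM6 starts exactly when RM4 ends (back-to-back, no overlap) — done with RM4.
RM9 starts exactly when RM6 ends (back-to-back, no overlap) — done with RM6.
RM7 starts after RM9 ends — done with RM9.
RM8 starts exactly when RM7 ends (back-to-back, no overlap).
Overlapping pairs: RM3 & RM5, RM4 & RM5 — 2 in total.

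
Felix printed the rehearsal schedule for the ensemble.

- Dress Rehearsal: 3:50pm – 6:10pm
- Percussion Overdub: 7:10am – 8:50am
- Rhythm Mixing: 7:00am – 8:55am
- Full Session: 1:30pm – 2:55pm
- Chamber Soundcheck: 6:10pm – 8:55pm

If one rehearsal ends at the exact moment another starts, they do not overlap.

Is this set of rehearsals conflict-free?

No

Two intervals overlap when each starts before the other ends.
Sorted by start: Rhythm Mixing, Percussion Overdub, Full Session, Dress Rehearsal, Chamber Soundcheck.
Percussion Overdub starts before Rhythm Mixing ends → Rhythm Mixing and Percussion Overdub overlap.
That's a conflict, so the schedule is not conflict-free.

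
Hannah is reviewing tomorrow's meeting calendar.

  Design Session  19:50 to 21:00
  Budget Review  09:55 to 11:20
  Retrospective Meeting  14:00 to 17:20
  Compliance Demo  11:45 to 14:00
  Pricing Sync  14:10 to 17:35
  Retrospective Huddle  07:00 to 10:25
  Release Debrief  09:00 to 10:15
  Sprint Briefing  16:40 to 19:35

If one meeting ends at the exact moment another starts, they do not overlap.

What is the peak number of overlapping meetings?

Walk through starts and ends in time order (an end at T is processed before a start at T):
07:00 start Retrospective Huddle → 1
09:00 start Release Debrief → 2
09:55 start Budget Review → 3
10:15 end Release Debrief → 2
10:25 end Retrospective Huddle → 1
11:20 end Budget Review → 0
11:45 start Compliance Demo → 1
14:00 end Compliance Demo → 0
14:00 start Retrospective Meeting → 1
14:10 start Pricing Sync → 2
16:40 start Sprint Briefing → 3
17:20 end Retrospective Meeting → 2
17:35 end Pricing Sync → 1
19:35 end Sprint Briefing → 0
19:50 start Design Session → 1
21:00 end Design Session → 0
Peak is 3, at 09:55 (Budget Review, Release Debrief, Retrospective Huddle).

3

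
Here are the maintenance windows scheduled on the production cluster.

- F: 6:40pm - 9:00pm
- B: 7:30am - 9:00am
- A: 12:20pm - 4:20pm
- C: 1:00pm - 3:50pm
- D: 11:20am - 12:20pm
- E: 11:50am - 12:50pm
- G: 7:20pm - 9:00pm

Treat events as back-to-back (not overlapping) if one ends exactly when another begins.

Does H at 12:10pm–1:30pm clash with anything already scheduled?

Yes — it overlaps A, C, D, E

B: ends 9:00am at or before H starts 12:10pm → clear.
D: starts 11:20am before H ends 1:30pm, and ends 12:20pm after H starts 12:10pm → overlap.
E: starts 11:50am before H ends 1:30pm, and ends 12:50pm after H starts 12:10pm → overlap.
A: starts 12:20pm before H ends 1:30pm, and ends 4:20pm after H starts 12:10pm → overlap.
C: starts 1:00pm before H ends 1:30pm, and ends 3:50pm after H starts 12:10pm → overlap.
F: starts 6:40pm at or after H ends 1:30pm → clear.
G: starts 7:20pm at or after H ends 1:30pm → clear.
H overlaps A, C, D, E.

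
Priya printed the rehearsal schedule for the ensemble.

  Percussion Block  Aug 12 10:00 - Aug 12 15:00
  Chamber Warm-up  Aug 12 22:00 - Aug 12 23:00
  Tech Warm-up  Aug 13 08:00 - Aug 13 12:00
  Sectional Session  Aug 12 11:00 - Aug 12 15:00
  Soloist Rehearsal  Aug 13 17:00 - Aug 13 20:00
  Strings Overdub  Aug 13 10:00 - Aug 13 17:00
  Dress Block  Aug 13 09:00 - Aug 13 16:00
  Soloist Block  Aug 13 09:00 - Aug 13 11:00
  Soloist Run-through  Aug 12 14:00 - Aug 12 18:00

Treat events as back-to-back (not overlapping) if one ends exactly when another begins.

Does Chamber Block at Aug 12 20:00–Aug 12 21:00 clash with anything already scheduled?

No — it doesn't clash with anything

Percussion Block: ends Aug 12 15:00 at or before Chamber Block starts Aug 12 20:00 → clear.
Sectional Session: ends Aug 12 15:00 at or before Chamber Block starts Aug 12 20:00 → clear.
Soloist Run-through: ends Aug 12 18:00 at or before Chamber Block starts Aug 12 20:00 → clear.
Chamber Warm-up: starts Aug 12 22:00 at or after Chamber Block ends Aug 12 21:00 → clear.
Tech Warm-up: starts Aug 13 08:00 at or after Chamber Block ends Aug 12 21:00 → clear.
Soloist Block: starts Aug 13 09:00 at or after Chamber Block ends Aug 12 21:00 → clear.
Dress Block: starts Aug 13 09:00 at or after Chamber Block ends Aug 12 21:00 → clear.
Strings Overdub: starts Aug 13 10:00 at or after Chamber Block ends Aug 12 21:00 → clear.
Soloist Rehearsal: starts Aug 13 17:00 at or after Chamber Block ends Aug 12 21:00 → clear.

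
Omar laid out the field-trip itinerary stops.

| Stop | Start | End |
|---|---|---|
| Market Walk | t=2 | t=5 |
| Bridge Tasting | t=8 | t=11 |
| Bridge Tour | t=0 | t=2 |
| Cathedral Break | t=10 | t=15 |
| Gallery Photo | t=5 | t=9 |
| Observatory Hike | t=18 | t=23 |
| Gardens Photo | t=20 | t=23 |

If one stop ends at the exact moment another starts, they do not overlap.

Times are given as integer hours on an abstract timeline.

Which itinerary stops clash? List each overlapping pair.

Bridge Tasting & Cathedral Break, Bridge Tasting & Gallery Photo, Gardens Photo & Observatory Hike

Sorted by start: Bridge Tour, Market Walk, Gallery Photo, Bridge Tasting, Cathedral Break, Observatory Hike, Gardens Photo.
Market Walk starts exactly when Bridge Tour ends (back-to-back, no overlap) — done with Bridge Tour.
Gallery Photo starts exactly when Market Walk ends (back-to-back, no overlap) — done with Market Walk.
Bridge Tasting starts before Gallery Photo ends → Gallery Photo and Bridge Tasting overlap.
Cathedral Break starts after Gallery Photo ends — done with Gallery Photo.
Cathedral Break starts before Bridge Tasting ends → Bridge Tasting and Cathedral Break overlap.
Observatory Hike starts after Bridge Tasting ends — done with Bridge Tasting.
Observatory Hike starts after Cathedral Break ends — done with Cathedral Break.
Gardens Photo starts before Observatory Hike ends → Observatory Hike and Gardens Photo overlap.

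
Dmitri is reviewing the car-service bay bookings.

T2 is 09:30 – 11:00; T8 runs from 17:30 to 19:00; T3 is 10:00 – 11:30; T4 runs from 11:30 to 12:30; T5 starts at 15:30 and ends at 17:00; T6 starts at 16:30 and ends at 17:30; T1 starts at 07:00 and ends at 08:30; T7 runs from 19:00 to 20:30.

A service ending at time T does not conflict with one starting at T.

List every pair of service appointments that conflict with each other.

T2 & T3, T5 & T6

Sorted by start: T1, T2, T3, T4, T5, T6, T8, T7.
T2 starts after T1 ends, so nothing later overlaps T1 either.
T3 starts before T2 ends → T2 and T3 overlap.
T4 starts after T2 ends, so nothing later overlaps T2 either.
T4 starts exactly when T3 ends (back-to-back, no overlap), so nothing later overlaps T3 either.
T5 starts after T4 ends, so nothing later overlaps T4 either.
T6 starts before T5 ends → T5 and T6 overlap.
T8 starts after T5 ends, so nothing later overlaps T5 either.
T8 starts exactly when T6 ends (back-to-back, no overlap), so nothing later overlaps T6 either.
T7 starts exactly when T8 ends (back-to-back, no overlap).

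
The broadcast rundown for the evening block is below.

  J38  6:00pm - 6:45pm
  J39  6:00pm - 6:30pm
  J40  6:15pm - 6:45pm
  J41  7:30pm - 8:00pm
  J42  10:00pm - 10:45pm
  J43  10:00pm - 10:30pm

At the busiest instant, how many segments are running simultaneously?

3

Sort all start/end points and keep a running count:
6:00pm start J38 → 1
6:00pm start J39 → 2
6:15pm start J40 → 3
6:30pm end J39 → 2
6:45pm end J38 → 1
6:45pm end J40 → 0
7:30pm start J41 → 1
8:00pm end J41 → 0
10:00pm start J42 → 1
10:00pm start J43 → 2
10:30pm end J43 → 1
10:45pm end J42 → 0
Peak is 3, at 6:15pm (J38, J39, J40).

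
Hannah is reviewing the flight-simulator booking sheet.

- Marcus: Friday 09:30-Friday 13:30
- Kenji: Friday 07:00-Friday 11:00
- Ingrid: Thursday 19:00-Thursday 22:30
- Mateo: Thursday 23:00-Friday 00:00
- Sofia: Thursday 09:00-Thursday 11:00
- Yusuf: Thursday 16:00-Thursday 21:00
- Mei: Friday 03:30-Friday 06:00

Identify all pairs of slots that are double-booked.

Ingrid & Yusuf, Kenji & Marcus

Sorted by start: Sofia, Yusuf, Ingrid, Mateo, Mei, Kenji, Marcus.
Yusuf starts after Sofia ends, so Sofia has no further overlaps.
Ingrid starts before Yusuf ends → Yusuf and Ingrid overlap.
Mateo starts after Yusuf ends, so Yusuf has no further overlaps.
Mateo starts after Ingrid ends, so Ingrid has no further overlaps.
Mei starts after Mateo ends, so Mateo has no further overlaps.
Kenji starts after Mei ends, so Mei has no further overlaps.
Marcus starts before Kenji ends → Kenji and Marcus overlap.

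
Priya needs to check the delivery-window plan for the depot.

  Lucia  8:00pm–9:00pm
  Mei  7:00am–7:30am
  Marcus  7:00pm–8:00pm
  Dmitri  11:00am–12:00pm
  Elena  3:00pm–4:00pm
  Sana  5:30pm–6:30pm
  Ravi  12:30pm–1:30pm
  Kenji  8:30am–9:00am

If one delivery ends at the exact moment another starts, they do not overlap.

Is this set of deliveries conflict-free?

Two intervals overlap when each starts before the other ends.
Sorted by start: Mei, Kenji, Dmitri, Ravi, Elena, Sana, Marcus, Lucia.
Kenji starts after Mei ends, so Mei has no further overlaps.
Dmitri starts after Kenji ends, so Kenji has no further overlaps.
Ravi starts after Dmitri ends, so Dmitri has no further overlaps.
Elena starts after Ravi ends, so Ravi has no further overlaps.
Sana starts after Elena ends, so Elena has no further overlaps.
Marcus starts after Sana ends, so Sana has no further overlaps.
Lucia starts exactly when Marcus ends (back-to-back, no overlap).
Every pair is clear; the schedule has no overlaps.

Yes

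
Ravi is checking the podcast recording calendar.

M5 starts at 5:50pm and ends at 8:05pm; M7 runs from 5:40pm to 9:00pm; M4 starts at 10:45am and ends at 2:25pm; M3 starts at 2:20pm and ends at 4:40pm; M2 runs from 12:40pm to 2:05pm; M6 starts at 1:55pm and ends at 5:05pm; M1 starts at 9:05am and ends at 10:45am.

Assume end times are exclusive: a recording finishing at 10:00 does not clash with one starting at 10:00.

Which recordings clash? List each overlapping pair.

Sorted by start: M1, M4, M2, M6, M3, M7, M5.
M4 starts exactly when M1 ends (back-to-back, no overlap) — done with M1.
M2 starts before M4 ends → M4 and M2 overlap.
M6 starts before M4 ends → M4 and M6 overlap.
M3 starts before M4 ends → M4 and M3 overlap.
M7 starts after M4 ends — done with M4.
M6 starts before M2 ends → M2 and M6 overlap.
M3 starts after M2 ends — done with M2.
M3 starts before M6 ends → M6 and M3 overlap.
M7 starts after M6 ends — done with M6.
M7 starts after M3 ends — done with M3.
M5 starts before M7 ends → M7 and M5 overlap.

M2 & M4, M2 & M6, M3 & M4, M3 & M6, M4 & M6, M5 & M7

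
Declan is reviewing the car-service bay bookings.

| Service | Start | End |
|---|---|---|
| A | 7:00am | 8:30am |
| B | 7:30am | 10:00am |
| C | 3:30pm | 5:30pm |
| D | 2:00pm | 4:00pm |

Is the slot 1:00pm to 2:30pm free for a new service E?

No — it overlaps D

A: ends 8:30am at or before E starts 1:00pm → clear.
B: ends 10:00am at or before E starts 1:00pm → clear.
D: starts 2:00pm before E ends 2:30pm, and ends 4:00pm after E starts 1:00pm → overlap.
C: starts 3:30pm at or after E ends 2:30pm → clear.
E overlaps D.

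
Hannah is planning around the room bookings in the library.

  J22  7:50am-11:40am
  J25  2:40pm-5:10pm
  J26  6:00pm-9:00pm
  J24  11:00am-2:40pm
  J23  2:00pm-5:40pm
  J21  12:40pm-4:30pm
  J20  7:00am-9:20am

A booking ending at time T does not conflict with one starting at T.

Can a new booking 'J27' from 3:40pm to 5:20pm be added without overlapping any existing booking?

No — it overlaps J21, J23, J25

J20: ends 9:20am at or before J27 starts 3:40pm → clear.
J22: ends 11:40am at or before J27 starts 3:40pm → clear.
J24: ends 2:40pm at or before J27 starts 3:40pm → clear.
J21: starts 12:40pm before J27 ends 5:20pm, and ends 4:30pm after J27 starts 3:40pm → overlap.
J23: starts 2:00pm before J27 ends 5:20pm, and ends 5:40pm after J27 starts 3:40pm → overlap.
J25: starts 2:40pm before J27 ends 5:20pm, and ends 5:10pm after J27 starts 3:40pm → overlap.
J26: starts 6:00pm at or after J27 ends 5:20pm → clear.
J27 overlaps J21, J23, J25.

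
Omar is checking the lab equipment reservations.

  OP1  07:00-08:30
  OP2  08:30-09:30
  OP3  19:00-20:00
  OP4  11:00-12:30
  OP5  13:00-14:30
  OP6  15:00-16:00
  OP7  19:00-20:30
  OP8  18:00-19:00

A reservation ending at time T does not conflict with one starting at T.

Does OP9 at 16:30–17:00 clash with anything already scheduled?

OP1: ends 08:30 at or before OP9 starts 16:30 → clear.
OP2: ends 09:30 at or before OP9 starts 16:30 → clear.
OP4: ends 12:30 at or before OP9 starts 16:30 → clear.
OP5: ends 14:30 at or before OP9 starts 16:30 → clear.
OP6: ends 16:00 at or before OP9 starts 16:30 → clear.
OP8: starts 18:00 at or after OP9 ends 17:00 → clear.
OP3: starts 19:00 at or after OP9 ends 17:00 → clear.
OP7: starts 19:00 at or after OP9 ends 17:00 → clear.

No — it doesn't clash with anything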